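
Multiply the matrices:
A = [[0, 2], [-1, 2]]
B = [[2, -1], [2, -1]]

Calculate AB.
[[4, -2], [2, -1]]

Each entry (i,j) of AB = sum over k of A[i][k]*B[k][j].
(AB)[0][0] = (0)*(2) + (2)*(2) = 4
(AB)[0][1] = (0)*(-1) + (2)*(-1) = -2
(AB)[1][0] = (-1)*(2) + (2)*(2) = 2
(AB)[1][1] = (-1)*(-1) + (2)*(-1) = -1
AB = [[4, -2], [2, -1]]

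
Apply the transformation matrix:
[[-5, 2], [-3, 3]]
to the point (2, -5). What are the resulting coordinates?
(-20, -21)

Matrix multiplication:
[[-5, 2], [-3, 3]] × [2, -5]ᵀ
= [-5×2 + 2×-5, -3×2 + 3×-5]ᵀ
= [-20.0000, -21.0000]ᵀ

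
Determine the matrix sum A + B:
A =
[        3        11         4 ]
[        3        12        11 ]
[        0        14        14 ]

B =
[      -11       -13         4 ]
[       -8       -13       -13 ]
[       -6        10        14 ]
A + B =
[       -8        -2         8 ]
[       -5        -1        -2 ]
[       -6        24        28 ]

Matrix addition is elementwise: (A+B)[i][j] = A[i][j] + B[i][j].
  (A+B)[0][0] = (3) + (-11) = -8
  (A+B)[0][1] = (11) + (-13) = -2
  (A+B)[0][2] = (4) + (4) = 8
  (A+B)[1][0] = (3) + (-8) = -5
  (A+B)[1][1] = (12) + (-13) = -1
  (A+B)[1][2] = (11) + (-13) = -2
  (A+B)[2][0] = (0) + (-6) = -6
  (A+B)[2][1] = (14) + (10) = 24
  (A+B)[2][2] = (14) + (14) = 28
A + B =
[       -8        -2         8 ]
[       -5        -1        -2 ]
[       -6        24        28 ]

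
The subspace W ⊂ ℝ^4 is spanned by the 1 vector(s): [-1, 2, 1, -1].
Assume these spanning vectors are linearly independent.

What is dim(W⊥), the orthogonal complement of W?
dim(W⊥) = 3

For any subspace W of ℝ^n, dim(W) + dim(W⊥) = n (the whole-space dimension).
Here the given 1 vectors are linearly independent, so dim(W) = 1.
Thus dim(W⊥) = n - dim(W) = 4 - 1 = 3.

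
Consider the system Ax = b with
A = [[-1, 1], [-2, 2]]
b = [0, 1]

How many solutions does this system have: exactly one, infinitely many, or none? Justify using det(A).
No solution

det(A) = (-1)*(2) - (1)*(-2) = 0, so A is singular.
The column space of A is span(column 1) = span([-1, -2]).
b = [0, 1] is not a scalar multiple of column 1, so b ∉ column space and the system is inconsistent — no solution.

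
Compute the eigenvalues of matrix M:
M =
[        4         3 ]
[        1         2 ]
λ = 1, 5

Solve det(M - λI) = 0. For a 2×2 matrix the characteristic equation is λ² - (trace)λ + det = 0.
trace(M) = a + d = 4 + 2 = 6.
det(M) = a*d - b*c = (4)*(2) - (3)*(1) = 8 - 3 = 5.
Characteristic equation: λ² - (6)λ + (5) = 0.
Discriminant = (6)² - 4*(5) = 36 - 20 = 16.
λ = (6 ± √16) / 2 = (6 ± 4) / 2 = 1, 5.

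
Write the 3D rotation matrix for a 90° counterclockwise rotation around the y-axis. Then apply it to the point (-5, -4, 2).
R = [[0, 0, 1], [0, 1, 0], [-1, 0, 0]]; R·(-5, -4, 2) = (2, -4, 5)

Rotation matrix for 90° around y-axis:
cos(90°) = 0, sin(90°) = 1
R = [[0, 0, 1], [0, 1, 0], [-1, 0, 0]]
Apply to (-5, -4, 2): R·[-5, -4, 2]ᵀ = (2, -4, 5)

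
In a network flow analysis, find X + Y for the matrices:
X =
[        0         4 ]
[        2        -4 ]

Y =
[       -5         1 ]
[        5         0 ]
X + Y =
[       -5         5 ]
[        7        -4 ]

Matrix addition is elementwise: (X+Y)[i][j] = X[i][j] + Y[i][j].
  (X+Y)[0][0] = (0) + (-5) = -5
  (X+Y)[0][1] = (4) + (1) = 5
  (X+Y)[1][0] = (2) + (5) = 7
  (X+Y)[1][1] = (-4) + (0) = -4
X + Y =
[       -5         5 ]
[        7        -4 ]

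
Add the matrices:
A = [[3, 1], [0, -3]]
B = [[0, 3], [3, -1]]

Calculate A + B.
[[3, 4], [3, -4]]

Add corresponding elements:
(3)+(0)=3
(1)+(3)=4
(0)+(3)=3
(-3)+(-1)=-4
A + B = [[3, 4], [3, -4]]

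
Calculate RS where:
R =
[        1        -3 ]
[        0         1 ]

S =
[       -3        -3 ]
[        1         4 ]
RS =
[       -6       -15 ]
[        1         4 ]

Matrix multiplication: (RS)[i][j] = sum over k of R[i][k] * S[k][j].
  (RS)[0][0] = (1)*(-3) + (-3)*(1) = -6
  (RS)[0][1] = (1)*(-3) + (-3)*(4) = -15
  (RS)[1][0] = (0)*(-3) + (1)*(1) = 1
  (RS)[1][1] = (0)*(-3) + (1)*(4) = 4
RS =
[       -6       -15 ]
[        1         4 ]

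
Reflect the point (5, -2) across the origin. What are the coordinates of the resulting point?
(-5, 2)

Reflection across origin: (5, -2) → (-5, 2)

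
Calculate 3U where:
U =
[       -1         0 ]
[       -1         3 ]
3U =
[       -3         0 ]
[       -3         9 ]

Scalar multiplication is elementwise: (3U)[i][j] = 3 * U[i][j].
  (3U)[0][0] = 3 * (-1) = -3
  (3U)[0][1] = 3 * (0) = 0
  (3U)[1][0] = 3 * (-1) = -3
  (3U)[1][1] = 3 * (3) = 9
3U =
[       -3         0 ]
[       -3         9 ]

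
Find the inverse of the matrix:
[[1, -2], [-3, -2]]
[[1/4, -1/4], [-3/8, -1/8]]

For [[a,b],[c,d]], inverse = (1/det)·[[d,-b],[-c,a]]
det = 1·-2 - -2·-3 = -8
Inverse = (1/-8)·[[-2, 2], [3, 1]]
        = [[1/4, -1/4], [-3/8, -1/8]]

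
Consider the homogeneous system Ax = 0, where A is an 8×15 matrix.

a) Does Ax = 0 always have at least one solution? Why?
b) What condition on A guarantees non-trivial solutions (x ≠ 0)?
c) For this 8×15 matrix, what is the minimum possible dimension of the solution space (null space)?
a) Yes, x = 0 is always a solution. b) When A has linearly dependent columns (rank < n). c) Minimum nullity = 7.

a) x = 0 satisfies A·0 = 0, so the zero vector is always a solution.
b) Non-trivial solutions exist iff the columns of A are linearly dependent, equivalently rank(A) < n (the number of columns).
c) By rank-nullity, rank(A) + nullity(A) = n = 15. Since A has only 8 rows, rank(A) ≤ 8, so nullity(A) ≥ 15 - 8 = 7.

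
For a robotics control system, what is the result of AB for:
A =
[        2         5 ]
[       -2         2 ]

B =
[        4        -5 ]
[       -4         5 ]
AB =
[      -12        15 ]
[      -16        20 ]

Matrix multiplication: (AB)[i][j] = sum over k of A[i][k] * B[k][j].
  (AB)[0][0] = (2)*(4) + (5)*(-4) = -12
  (AB)[0][1] = (2)*(-5) + (5)*(5) = 15
  (AB)[1][0] = (-2)*(4) + (2)*(-4) = -16
  (AB)[1][1] = (-2)*(-5) + (2)*(5) = 20
AB =
[      -12        15 ]
[      -16        20 ]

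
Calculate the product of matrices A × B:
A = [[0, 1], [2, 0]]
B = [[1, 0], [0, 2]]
[[0, 2], [2, 0]]

Matrix multiplication:
C[0][0] = 0×1 + 1×0 = 0
C[0][1] = 0×0 + 1×2 = 2
C[1][0] = 2×1 + 0×0 = 2
C[1][1] = 2×0 + 0×2 = 0
Result: [[0, 2], [2, 0]]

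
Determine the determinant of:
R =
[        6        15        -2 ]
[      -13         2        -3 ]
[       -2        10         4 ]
det(R) = 1350

Expand along row 0 (cofactor expansion): det(R) = a*(e*i - f*h) - b*(d*i - f*g) + c*(d*h - e*g), where the 3×3 is [[a, b, c], [d, e, f], [g, h, i]].
Minor M_00 = (2)*(4) - (-3)*(10) = 8 + 30 = 38.
Minor M_01 = (-13)*(4) - (-3)*(-2) = -52 - 6 = -58.
Minor M_02 = (-13)*(10) - (2)*(-2) = -130 + 4 = -126.
det(R) = (6)*(38) - (15)*(-58) + (-2)*(-126) = 228 + 870 + 252 = 1350.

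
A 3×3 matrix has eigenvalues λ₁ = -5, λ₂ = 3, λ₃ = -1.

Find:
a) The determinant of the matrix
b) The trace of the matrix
det = 15, trace = -3

Two standard eigenvalue identities:
- det(A) equals the product of the eigenvalues (counted with multiplicity).
- trace(A) equals the sum of the eigenvalues.
det(A) = (-5)*(3)*(-1) = 15.
trace(A) = -5 + 3 - 1 = -3.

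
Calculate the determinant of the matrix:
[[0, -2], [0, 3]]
0

For a 2×2 matrix [[a, b], [c, d]], det = ad - bc
det = (0)(3) - (-2)(0) = 0 - 0 = 0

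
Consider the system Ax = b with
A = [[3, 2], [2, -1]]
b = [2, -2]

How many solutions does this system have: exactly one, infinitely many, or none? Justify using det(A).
Exactly one solution

Compute det(A) = (3)*(-1) - (2)*(2) = -7.
Because det(A) ≠ 0, A is invertible and Ax = b has a unique solution for every b (here x = A⁻¹ b).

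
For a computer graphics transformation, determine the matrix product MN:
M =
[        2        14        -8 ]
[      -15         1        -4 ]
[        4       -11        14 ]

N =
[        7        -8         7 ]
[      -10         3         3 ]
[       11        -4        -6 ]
MN =
[     -214        58       104 ]
[     -159       139       -78 ]
[      292      -121       -89 ]

Matrix multiplication: (MN)[i][j] = sum over k of M[i][k] * N[k][j].
  (MN)[0][0] = (2)*(7) + (14)*(-10) + (-8)*(11) = -214
  (MN)[0][1] = (2)*(-8) + (14)*(3) + (-8)*(-4) = 58
  (MN)[0][2] = (2)*(7) + (14)*(3) + (-8)*(-6) = 104
  (MN)[1][0] = (-15)*(7) + (1)*(-10) + (-4)*(11) = -159
  (MN)[1][1] = (-15)*(-8) + (1)*(3) + (-4)*(-4) = 139
  (MN)[1][2] = (-15)*(7) + (1)*(3) + (-4)*(-6) = -78
  (MN)[2][0] = (4)*(7) + (-11)*(-10) + (14)*(11) = 292
  (MN)[2][1] = (4)*(-8) + (-11)*(3) + (14)*(-4) = -121
  (MN)[2][2] = (4)*(7) + (-11)*(3) + (14)*(-6) = -89
MN =
[     -214        58       104 ]
[     -159       139       -78 ]
[      292      -121       -89 ]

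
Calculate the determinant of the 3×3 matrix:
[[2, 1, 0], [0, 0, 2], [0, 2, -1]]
-8

Expansion along first row:
det = 2·det([[0,2],[2,-1]]) - 1·det([[0,2],[0,-1]]) + 0·det([[0,0],[0,2]])
    = 2·(0·-1 - 2·2) - 1·(0·-1 - 2·0) + 0·(0·2 - 0·0)
    = 2·-4 - 1·0 + 0·0
    = -8 + 0 + 0 = -8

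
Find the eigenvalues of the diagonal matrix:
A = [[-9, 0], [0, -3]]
λ₁ = -9, λ₂ = -3

The characteristic polynomial of A is det(A - λI) = (-9 - λ)(-3 - λ) = 0.
The roots are λ = -9 and λ = -3, so the eigenvalues are the diagonal entries.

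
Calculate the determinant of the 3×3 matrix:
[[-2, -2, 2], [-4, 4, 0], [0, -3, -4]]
88

Expansion along first row:
det = -2·det([[4,0],[-3,-4]]) - -2·det([[-4,0],[0,-4]]) + 2·det([[-4,4],[0,-3]])
    = -2·(4·-4 - 0·-3) - -2·(-4·-4 - 0·0) + 2·(-4·-3 - 4·0)
    = -2·-16 - -2·16 + 2·12
    = 32 + 32 + 24 = 88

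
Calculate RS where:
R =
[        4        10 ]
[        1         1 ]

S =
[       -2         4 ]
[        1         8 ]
RS =
[        2        96 ]
[       -1        12 ]

Matrix multiplication: (RS)[i][j] = sum over k of R[i][k] * S[k][j].
  (RS)[0][0] = (4)*(-2) + (10)*(1) = 2
  (RS)[0][1] = (4)*(4) + (10)*(8) = 96
  (RS)[1][0] = (1)*(-2) + (1)*(1) = -1
  (RS)[1][1] = (1)*(4) + (1)*(8) = 12
RS =
[        2        96 ]
[       -1        12 ]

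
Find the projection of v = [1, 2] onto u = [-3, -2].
[21/13, 14/13]

The projection of v onto u is proj_u(v) = ((v·u) / (u·u)) · u.
v·u = (1)*(-3) + (2)*(-2) = -7.
u·u = (-3)*(-3) + (-2)*(-2) = 13.
coefficient = -7 / 13 = -7/13.
proj_u(v) = -7/13 · [-3, -2] = [21/13, 14/13].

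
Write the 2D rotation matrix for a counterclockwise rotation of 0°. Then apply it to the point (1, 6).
R = [[1, 0], [0, 1]]; R·(1, 6) = (1, 6)

Rotation matrix formula: R(θ) = [[cos θ, -sin θ], [sin θ, cos θ]]
For θ = 0°:
cos(0°) = 1
sin(0°) = 0
R = [[1, 0], [0, 1]]
Apply to (1, 6): [1·1 + (0)·6, 0·1 + 1·6] = (1, 6)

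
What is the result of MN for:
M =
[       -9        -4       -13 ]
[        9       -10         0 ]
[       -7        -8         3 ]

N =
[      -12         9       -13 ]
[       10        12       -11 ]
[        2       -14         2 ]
MN =
[       42        53       135 ]
[     -208       -39        -7 ]
[       10      -201       185 ]

Matrix multiplication: (MN)[i][j] = sum over k of M[i][k] * N[k][j].
  (MN)[0][0] = (-9)*(-12) + (-4)*(10) + (-13)*(2) = 42
  (MN)[0][1] = (-9)*(9) + (-4)*(12) + (-13)*(-14) = 53
  (MN)[0][2] = (-9)*(-13) + (-4)*(-11) + (-13)*(2) = 135
  (MN)[1][0] = (9)*(-12) + (-10)*(10) + (0)*(2) = -208
  (MN)[1][1] = (9)*(9) + (-10)*(12) + (0)*(-14) = -39
  (MN)[1][2] = (9)*(-13) + (-10)*(-11) + (0)*(2) = -7
  (MN)[2][0] = (-7)*(-12) + (-8)*(10) + (3)*(2) = 10
  (MN)[2][1] = (-7)*(9) + (-8)*(12) + (3)*(-14) = -201
  (MN)[2][2] = (-7)*(-13) + (-8)*(-11) + (3)*(2) = 185
MN =
[       42        53       135 ]
[     -208       -39        -7 ]
[       10      -201       185 ]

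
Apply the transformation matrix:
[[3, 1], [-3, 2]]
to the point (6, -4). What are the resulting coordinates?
(14, -26)

Matrix multiplication:
[[3, 1], [-3, 2]] × [6, -4]ᵀ
= [3×6 + 1×-4, -3×6 + 2×-4]ᵀ
= [14.0000, -26.0000]ᵀ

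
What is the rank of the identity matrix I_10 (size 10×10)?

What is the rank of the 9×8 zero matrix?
rank(I_10) = 10, rank(0) = 0

The identity I_10 has 10 columns that are the standard basis vectors e_1, …, e_10. These are linearly independent, so all 10 columns are pivots and rank(I_10) = 10.
The 9×8 zero matrix has every entry zero, so every row is the zero row and there are no pivots; rank(0) = 0.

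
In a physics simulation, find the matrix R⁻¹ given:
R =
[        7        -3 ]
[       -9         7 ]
det(R) = 22
R⁻¹ =
[     7/22      3/22 ]
[     9/22      7/22 ]

For a 2×2 matrix R = [[a, b], [c, d]] with det(R) ≠ 0, R⁻¹ = (1/det(R)) * [[d, -b], [-c, a]].
det(R) = (7)*(7) - (-3)*(-9) = 49 - 27 = 22.
R⁻¹ = (1/22) * [[7, 3], [9, 7]].
Dividing each entry by 22 and reducing:
R⁻¹ =
[     7/22      3/22 ]
[     9/22      7/22 ]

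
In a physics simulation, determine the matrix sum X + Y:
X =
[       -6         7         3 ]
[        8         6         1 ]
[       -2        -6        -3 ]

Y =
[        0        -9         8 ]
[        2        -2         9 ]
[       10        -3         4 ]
X + Y =
[       -6        -2        11 ]
[       10         4        10 ]
[        8        -9         1 ]

Matrix addition is elementwise: (X+Y)[i][j] = X[i][j] + Y[i][j].
  (X+Y)[0][0] = (-6) + (0) = -6
  (X+Y)[0][1] = (7) + (-9) = -2
  (X+Y)[0][2] = (3) + (8) = 11
  (X+Y)[1][0] = (8) + (2) = 10
  (X+Y)[1][1] = (6) + (-2) = 4
  (X+Y)[1][2] = (1) + (9) = 10
  (X+Y)[2][0] = (-2) + (10) = 8
  (X+Y)[2][1] = (-6) + (-3) = -9
  (X+Y)[2][2] = (-3) + (4) = 1
X + Y =
[       -6        -2        11 ]
[       10         4        10 ]
[        8        -9         1 ]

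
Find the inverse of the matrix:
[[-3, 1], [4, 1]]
[[-1/7, 1/7], [4/7, 3/7]]

For [[a,b],[c,d]], inverse = (1/det)·[[d,-b],[-c,a]]
det = -3·1 - 1·4 = -7
Inverse = (1/-7)·[[1, -1], [-4, -3]]
        = [[-1/7, 1/7], [4/7, 3/7]]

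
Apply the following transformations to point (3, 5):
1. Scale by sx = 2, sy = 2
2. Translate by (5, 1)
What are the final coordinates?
(11, 11)

Step 1: Scale (3, 5) by (sx, sy) = (2, 2) → (6, 10)
Step 2: Translate by (5, 1) → (11, 11)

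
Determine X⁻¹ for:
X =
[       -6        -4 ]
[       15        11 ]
det(X) = -6
X⁻¹ =
[    -11/6      -2/3 ]
[      5/2         1 ]

For a 2×2 matrix X = [[a, b], [c, d]] with det(X) ≠ 0, X⁻¹ = (1/det(X)) * [[d, -b], [-c, a]].
det(X) = (-6)*(11) - (-4)*(15) = -66 + 60 = -6.
X⁻¹ = (1/-6) * [[11, 4], [-15, -6]].
Dividing each entry by -6 and reducing:
X⁻¹ =
[    -11/6      -2/3 ]
[      5/2         1 ]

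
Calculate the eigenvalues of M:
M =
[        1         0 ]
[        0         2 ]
λ = 1, 2

Solve det(M - λI) = 0. For a 2×2 matrix the characteristic equation is λ² - (trace)λ + det = 0.
trace(M) = a + d = 1 + 2 = 3.
det(M) = a*d - b*c = (1)*(2) - (0)*(0) = 2 - 0 = 2.
Characteristic equation: λ² - (3)λ + (2) = 0.
Discriminant = (3)² - 4*(2) = 9 - 8 = 1.
λ = (3 ± √1) / 2 = (3 ± 1) / 2 = 1, 2.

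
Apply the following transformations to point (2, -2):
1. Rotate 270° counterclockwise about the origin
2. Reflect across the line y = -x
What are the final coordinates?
(2, 2)

Step 1: Rotate 270° → (-2, -2)
Step 2: Reflect across the line y = -x → (2, 2)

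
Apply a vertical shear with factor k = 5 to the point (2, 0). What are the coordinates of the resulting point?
(2, 10)

Shear matrix for vertical shear with factor k = 5:
[[1, 0], [5, 1]]
Result: (2, 0) → (2, 10)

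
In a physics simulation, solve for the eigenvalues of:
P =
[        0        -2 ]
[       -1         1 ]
λ = -1, 2

Solve det(P - λI) = 0. For a 2×2 matrix the characteristic equation is λ² - (trace)λ + det = 0.
trace(P) = a + d = 0 + 1 = 1.
det(P) = a*d - b*c = (0)*(1) - (-2)*(-1) = 0 - 2 = -2.
Characteristic equation: λ² - (1)λ + (-2) = 0.
Discriminant = (1)² - 4*(-2) = 1 + 8 = 9.
λ = (1 ± √9) / 2 = (1 ± 3) / 2 = -1, 2.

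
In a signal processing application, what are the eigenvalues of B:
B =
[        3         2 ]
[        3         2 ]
λ = 0, 5

Solve det(B - λI) = 0. For a 2×2 matrix the characteristic equation is λ² - (trace)λ + det = 0.
trace(B) = a + d = 3 + 2 = 5.
det(B) = a*d - b*c = (3)*(2) - (2)*(3) = 6 - 6 = 0.
Characteristic equation: λ² - (5)λ + (0) = 0.
Discriminant = (5)² - 4*(0) = 25 - 0 = 25.
λ = (5 ± √25) / 2 = (5 ± 5) / 2 = 0, 5.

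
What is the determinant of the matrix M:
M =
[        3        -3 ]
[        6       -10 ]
det(M) = -12

For a 2×2 matrix [[a, b], [c, d]], det = a*d - b*c.
det(M) = (3)*(-10) - (-3)*(6) = -30 + 18 = -12.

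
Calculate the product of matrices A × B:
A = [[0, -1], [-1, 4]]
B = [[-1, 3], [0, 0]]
[[0, 0], [1, -3]]

Matrix multiplication:
C[0][0] = 0×-1 + -1×0 = 0
C[0][1] = 0×3 + -1×0 = 0
C[1][0] = -1×-1 + 4×0 = 1
C[1][1] = -1×3 + 4×0 = -3
Result: [[0, 0], [1, -3]]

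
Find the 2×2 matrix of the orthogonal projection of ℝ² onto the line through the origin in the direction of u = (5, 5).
[[1/2, 1/2], [1/2, 1/2]]

The orthogonal projection onto the line spanned by a nonzero vector u = (a, b) has matrix P = (u uᵀ) / (uᵀ u) = (1/(a² + b²)) · [[a², ab], [ab, b²]].
Here u = (5, 5), so a² + b² = 25 + 25 = 50.
P = (1/50) · [[25, 25], [25, 25]] = [[1/2, 1/2], [1/2, 1/2]].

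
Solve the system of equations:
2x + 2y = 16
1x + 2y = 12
x = 4, y = 4

Use elimination (row reduction):
Equation 1: 2x + 2y = 16.
Equation 2: 1x + 2y = 12.
Multiply Eq1 by 1 and Eq2 by 2: 2x + 2y = 16;  2x + 4y = 24.
Subtract: (2)y = 8, so y = 4.
Back-substitute into Eq1: 2x + 2*(4) = 16, so x = 4.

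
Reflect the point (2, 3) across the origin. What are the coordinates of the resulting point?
(-2, -3)

Reflection across origin: (2, 3) → (-2, -3)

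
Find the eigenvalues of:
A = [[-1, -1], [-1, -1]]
λ = -2, 0

Solve det(A - λI) = 0. For a 2×2 matrix this is λ² - (trace)λ + det = 0.
trace(A) = -1 - 1 = -2.
det(A) = (-1)*(-1) - (-1)*(-1) = 1 - 1 = 0.
Characteristic equation: λ² - (-2)λ + (0) = 0.
Discriminant: (-2)² - 4*(0) = 4 - 0 = 4.
Roots: λ = (-2 ± √4) / 2 = -2, 0.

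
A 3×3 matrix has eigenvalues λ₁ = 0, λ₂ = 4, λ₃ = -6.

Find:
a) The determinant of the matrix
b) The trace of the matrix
det = 0, trace = -2

Two standard eigenvalue identities:
- det(A) equals the product of the eigenvalues (counted with multiplicity).
- trace(A) equals the sum of the eigenvalues.
det(A) = (0)*(4)*(-6) = 0.
trace(A) = 0 + 4 - 6 = -2.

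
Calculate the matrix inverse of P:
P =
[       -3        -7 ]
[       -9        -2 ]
det(P) = -57
P⁻¹ =
[     2/57     -7/57 ]
[    -3/19      1/19 ]

For a 2×2 matrix P = [[a, b], [c, d]] with det(P) ≠ 0, P⁻¹ = (1/det(P)) * [[d, -b], [-c, a]].
det(P) = (-3)*(-2) - (-7)*(-9) = 6 - 63 = -57.
P⁻¹ = (1/-57) * [[-2, 7], [9, -3]].
Dividing each entry by -57 and reducing:
P⁻¹ =
[     2/57     -7/57 ]
[    -3/19      1/19 ]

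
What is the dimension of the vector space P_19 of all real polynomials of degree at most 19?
Dimension = 20

A polynomial of degree at most 19 can be written as a₀ + a₁x + a₂x² + … + a_19x^19, with 20 free coefficients a₀, …, a_19.
The set {1, x, x², …, x^19} is a basis: it spans P_19 (every such polynomial is a linear combination of these) and is linearly independent (a polynomial is zero iff all its coefficients are zero).
Therefore dim(P_19) = 19 + 1 = 20.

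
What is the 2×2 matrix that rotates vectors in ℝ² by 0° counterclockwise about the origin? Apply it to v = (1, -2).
R = [[1, 0], [0, 1]]; R·v = (1, -2)

A counterclockwise rotation by angle θ in ℝ² has matrix R(θ) = [[cos θ, -sin θ], [sin θ, cos θ]].
For θ = 0°: cos θ = 1, sin θ = 0.
R(0°) = [[1, 0], [0, 1]].
R·v = [1·1 + (0)·-2, 0·1 + 1·-2] = (1, -2).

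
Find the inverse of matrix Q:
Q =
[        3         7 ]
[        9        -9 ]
det(Q) = -90
Q⁻¹ =
[     1/10      7/90 ]
[     1/10     -1/30 ]

For a 2×2 matrix Q = [[a, b], [c, d]] with det(Q) ≠ 0, Q⁻¹ = (1/det(Q)) * [[d, -b], [-c, a]].
det(Q) = (3)*(-9) - (7)*(9) = -27 - 63 = -90.
Q⁻¹ = (1/-90) * [[-9, -7], [-9, 3]].
Dividing each entry by -90 and reducing:
Q⁻¹ =
[     1/10      7/90 ]
[     1/10     -1/30 ]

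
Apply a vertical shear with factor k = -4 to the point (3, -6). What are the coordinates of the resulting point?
(3, -18)

Shear matrix for vertical shear with factor k = -4:
[[1, 0], [-4, 1]]
Result: (3, -6) → (3, -18)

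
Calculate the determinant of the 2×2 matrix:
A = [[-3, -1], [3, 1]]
0

For A = [[a, b], [c, d]], det(A) = a*d - b*c.
det(A) = (-3)*(1) - (-1)*(3) = -3 - -3 = 0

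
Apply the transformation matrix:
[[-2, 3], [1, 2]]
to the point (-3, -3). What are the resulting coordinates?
(-3, -9)

Matrix multiplication:
[[-2, 3], [1, 2]] × [-3, -3]ᵀ
= [-2×-3 + 3×-3, 1×-3 + 2×-3]ᵀ
= [-3.0000, -9.0000]ᵀ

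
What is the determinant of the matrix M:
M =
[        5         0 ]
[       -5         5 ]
det(M) = 25

For a 2×2 matrix [[a, b], [c, d]], det = a*d - b*c.
det(M) = (5)*(5) - (0)*(-5) = 25 - 0 = 25.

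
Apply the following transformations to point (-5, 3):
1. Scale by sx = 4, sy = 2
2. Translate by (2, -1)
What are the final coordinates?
(-18, 5)

Step 1: Scale (-5, 3) by (sx, sy) = (4, 2) → (-20, 6)
Step 2: Translate by (2, -1) → (-18, 5)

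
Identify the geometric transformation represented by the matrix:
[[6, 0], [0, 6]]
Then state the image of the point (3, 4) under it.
uniform scaling by factor 6; image of (3, 4) is (18, 24)

This is a diagonal matrix with equal entries 6, so it scales both axes by the same factor 6.
The matrix [[6, 0], [0, 6]] represents: uniform scaling by factor 6.
Applying it to (3, 4): [6·3 + 0·4, 0·3 + 6·4] = (18, 24).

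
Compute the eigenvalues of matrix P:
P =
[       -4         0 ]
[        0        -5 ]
λ = -5, -4

Solve det(P - λI) = 0. For a 2×2 matrix the characteristic equation is λ² - (trace)λ + det = 0.
trace(P) = a + d = -4 - 5 = -9.
det(P) = a*d - b*c = (-4)*(-5) - (0)*(0) = 20 - 0 = 20.
Characteristic equation: λ² - (-9)λ + (20) = 0.
Discriminant = (-9)² - 4*(20) = 81 - 80 = 1.
λ = (-9 ± √1) / 2 = (-9 ± 1) / 2 = -5, -4.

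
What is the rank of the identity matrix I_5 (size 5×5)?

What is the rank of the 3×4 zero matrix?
rank(I_5) = 5, rank(0) = 0

The identity I_5 has 5 columns that are the standard basis vectors e_1, …, e_5. These are linearly independent, so all 5 columns are pivots and rank(I_5) = 5.
The 3×4 zero matrix has every entry zero, so every row is the zero row and there are no pivots; rank(0) = 0.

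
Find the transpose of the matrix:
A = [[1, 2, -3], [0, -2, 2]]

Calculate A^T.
[[1, 0], [2, -2], [-3, 2]]

The transpose sends entry (i,j) to (j,i); rows become columns.
Row 0 of A: [1, 2, -3] -> column 0 of A^T.
Row 1 of A: [0, -2, 2] -> column 1 of A^T.
A^T = [[1, 0], [2, -2], [-3, 2]]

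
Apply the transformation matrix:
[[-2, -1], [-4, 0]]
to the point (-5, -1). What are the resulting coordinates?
(11, 20)

Matrix multiplication:
[[-2, -1], [-4, 0]] × [-5, -1]ᵀ
= [-2×-5 + -1×-1, -4×-5 + 0×-1]ᵀ
= [11.0000, 20.0000]ᵀ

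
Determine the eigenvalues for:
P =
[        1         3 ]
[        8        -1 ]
λ = -5, 5

Solve det(P - λI) = 0. For a 2×2 matrix the characteristic equation is λ² - (trace)λ + det = 0.
trace(P) = a + d = 1 - 1 = 0.
det(P) = a*d - b*c = (1)*(-1) - (3)*(8) = -1 - 24 = -25.
Characteristic equation: λ² - (0)λ + (-25) = 0.
Discriminant = (0)² - 4*(-25) = 0 + 100 = 100.
λ = (0 ± √100) / 2 = (0 ± 10) / 2 = -5, 5.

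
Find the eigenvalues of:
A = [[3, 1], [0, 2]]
λ = 2, 3

Solve det(A - λI) = 0. For a 2×2 matrix this is λ² - (trace)λ + det = 0.
trace(A) = 3 + 2 = 5.
det(A) = (3)*(2) - (1)*(0) = 6 - 0 = 6.
Characteristic equation: λ² - (5)λ + (6) = 0.
Discriminant: (5)² - 4*(6) = 25 - 24 = 1.
Roots: λ = (5 ± √1) / 2 = 2, 3.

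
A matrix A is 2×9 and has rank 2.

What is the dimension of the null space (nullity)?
7

The rank-nullity theorem for an m×n matrix states:
rank(A) + nullity(A) = n (the number of columns).
Here n = 9 and rank(A) = 2, so nullity(A) = 9 - 2 = 7.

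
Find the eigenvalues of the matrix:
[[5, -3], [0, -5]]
λ = -5 and λ = 5

Characteristic equation: det(A - λI) = 0
λ² - (trace)λ + (det) = 0
λ² - (0)λ + (-25) = 0
λ² - 0λ - 25 = 0
Solving: λ = -5, 5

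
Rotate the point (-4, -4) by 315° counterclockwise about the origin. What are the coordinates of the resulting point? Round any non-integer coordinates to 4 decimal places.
(-5.6569, 0.0000)

Rotation matrix R(θ) = [[cos θ, -sin θ], [sin θ, cos θ]]; for θ = 315°:
R = [[√2/2, √2/2], [-√2/2, √2/2]]
Result: R × [-4, -4]ᵀ = [√2/2·-4 + (√2/2)·-4, -√2/2·-4 + (√2/2)·-4]ᵀ = (-5.6569, 0.0000)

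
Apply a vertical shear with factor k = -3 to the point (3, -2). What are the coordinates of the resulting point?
(3, -11)

Shear matrix for vertical shear with factor k = -3:
[[1, 0], [-3, 1]]
Result: (3, -2) → (3, -11)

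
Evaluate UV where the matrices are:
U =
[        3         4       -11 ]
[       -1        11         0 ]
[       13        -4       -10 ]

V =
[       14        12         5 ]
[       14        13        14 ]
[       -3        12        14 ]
UV =
[      131       -44       -83 ]
[      140       131       149 ]
[      156       -16      -131 ]

Matrix multiplication: (UV)[i][j] = sum over k of U[i][k] * V[k][j].
  (UV)[0][0] = (3)*(14) + (4)*(14) + (-11)*(-3) = 131
  (UV)[0][1] = (3)*(12) + (4)*(13) + (-11)*(12) = -44
  (UV)[0][2] = (3)*(5) + (4)*(14) + (-11)*(14) = -83
  (UV)[1][0] = (-1)*(14) + (11)*(14) + (0)*(-3) = 140
  (UV)[1][1] = (-1)*(12) + (11)*(13) + (0)*(12) = 131
  (UV)[1][2] = (-1)*(5) + (11)*(14) + (0)*(14) = 149
  (UV)[2][0] = (13)*(14) + (-4)*(14) + (-10)*(-3) = 156
  (UV)[2][1] = (13)*(12) + (-4)*(13) + (-10)*(12) = -16
  (UV)[2][2] = (13)*(5) + (-4)*(14) + (-10)*(14) = -131
UV =
[      131       -44       -83 ]
[      140       131       149 ]
[      156       -16      -131 ]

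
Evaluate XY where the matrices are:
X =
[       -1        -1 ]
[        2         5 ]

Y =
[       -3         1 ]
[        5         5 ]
XY =
[       -2        -6 ]
[       19        27 ]

Matrix multiplication: (XY)[i][j] = sum over k of X[i][k] * Y[k][j].
  (XY)[0][0] = (-1)*(-3) + (-1)*(5) = -2
  (XY)[0][1] = (-1)*(1) + (-1)*(5) = -6
  (XY)[1][0] = (2)*(-3) + (5)*(5) = 19
  (XY)[1][1] = (2)*(1) + (5)*(5) = 27
XY =
[       -2        -6 ]
[       19        27 ]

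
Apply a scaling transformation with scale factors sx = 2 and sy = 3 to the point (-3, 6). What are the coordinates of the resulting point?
(-6, 18)

Scaling matrix:
[[2, 0], [0, 3]]
Result: (-3 × 2, 6 × 3) = (-6, 18)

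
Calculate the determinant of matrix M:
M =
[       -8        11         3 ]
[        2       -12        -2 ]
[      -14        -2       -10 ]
det(M) = -916

Expand along row 0 (cofactor expansion): det(M) = a*(e*i - f*h) - b*(d*i - f*g) + c*(d*h - e*g), where the 3×3 is [[a, b, c], [d, e, f], [g, h, i]].
Minor M_00 = (-12)*(-10) - (-2)*(-2) = 120 - 4 = 116.
Minor M_01 = (2)*(-10) - (-2)*(-14) = -20 - 28 = -48.
Minor M_02 = (2)*(-2) - (-12)*(-14) = -4 - 168 = -172.
det(M) = (-8)*(116) - (11)*(-48) + (3)*(-172) = -928 + 528 - 516 = -916.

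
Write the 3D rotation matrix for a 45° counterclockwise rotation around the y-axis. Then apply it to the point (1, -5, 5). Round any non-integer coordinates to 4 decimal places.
R = [[√2/2, 0, √2/2], [0, 1, 0], [-√2/2, 0, √2/2]]; R·(1, -5, 5) = (4.2426, -5.0000, 2.8284)

Rotation matrix for 45° around y-axis:
cos(45°) = √2/2, sin(45°) = √2/2
R = [[√2/2, 0, √2/2], [0, 1, 0], [-√2/2, 0, √2/2]]
Apply to (1, -5, 5): R·[1, -5, 5]ᵀ = (4.2426, -5.0000, 2.8284)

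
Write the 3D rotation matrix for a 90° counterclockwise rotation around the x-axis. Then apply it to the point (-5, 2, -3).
R = [[1, 0, 0], [0, 0, -1], [0, 1, 0]]; R·(-5, 2, -3) = (-5, 3, 2)

Rotation matrix for 90° around x-axis:
cos(90°) = 0, sin(90°) = 1
R = [[1, 0, 0], [0, 0, -1], [0, 1, 0]]
Apply to (-5, 2, -3): R·[-5, 2, -3]ᵀ = (-5, 3, 2)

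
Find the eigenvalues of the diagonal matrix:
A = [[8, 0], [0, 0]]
λ₁ = 8, λ₂ = 0

The characteristic polynomial of A is det(A - λI) = (8 - λ)(0 - λ) = 0.
The roots are λ = 8 and λ = 0, so the eigenvalues are the diagonal entries.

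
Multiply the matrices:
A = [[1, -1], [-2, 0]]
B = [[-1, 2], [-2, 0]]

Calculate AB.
[[1, 2], [2, -4]]

Each entry (i,j) of AB = sum over k of A[i][k]*B[k][j].
(AB)[0][0] = (1)*(-1) + (-1)*(-2) = 1
(AB)[0][1] = (1)*(2) + (-1)*(0) = 2
(AB)[1][0] = (-2)*(-1) + (0)*(-2) = 2
(AB)[1][1] = (-2)*(2) + (0)*(0) = -4
AB = [[1, 2], [2, -4]]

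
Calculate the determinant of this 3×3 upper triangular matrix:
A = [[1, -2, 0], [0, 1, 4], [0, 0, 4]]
4

The determinant of a triangular matrix is the product of its diagonal entries (the off-diagonal entries above the diagonal do not affect it).
det(A) = (1) * (1) * (4) = 4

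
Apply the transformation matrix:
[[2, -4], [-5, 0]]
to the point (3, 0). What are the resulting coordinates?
(6, -15)

Matrix multiplication:
[[2, -4], [-5, 0]] × [3, 0]ᵀ
= [2×3 + -4×0, -5×3 + 0×0]ᵀ
= [6.0000, -15.0000]ᵀ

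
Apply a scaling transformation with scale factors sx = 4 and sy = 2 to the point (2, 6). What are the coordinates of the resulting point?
(8, 12)

Scaling matrix:
[[4, 0], [0, 2]]
Result: (2 × 4, 6 × 2) = (8, 12)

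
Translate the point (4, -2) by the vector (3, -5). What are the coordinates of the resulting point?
(7, -7)

Translation by (3, -5):
x' = 4 + 3 = 7
y' = -2 + -5 = -7
Homogeneous matrix: [[1, 0, 3], [0, 1, -5], [0, 0, 1]]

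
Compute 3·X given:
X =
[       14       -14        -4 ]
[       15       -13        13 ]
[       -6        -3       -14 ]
3X =
[       42       -42       -12 ]
[       45       -39        39 ]
[      -18        -9       -42 ]

Scalar multiplication is elementwise: (3X)[i][j] = 3 * X[i][j].
  (3X)[0][0] = 3 * (14) = 42
  (3X)[0][1] = 3 * (-14) = -42
  (3X)[0][2] = 3 * (-4) = -12
  (3X)[1][0] = 3 * (15) = 45
  (3X)[1][1] = 3 * (-13) = -39
  (3X)[1][2] = 3 * (13) = 39
  (3X)[2][0] = 3 * (-6) = -18
  (3X)[2][1] = 3 * (-3) = -9
  (3X)[2][2] = 3 * (-14) = -42
3X =
[       42       -42       -12 ]
[       45       -39        39 ]
[      -18        -9       -42 ]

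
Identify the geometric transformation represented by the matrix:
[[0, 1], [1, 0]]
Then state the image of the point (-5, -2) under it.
reflection across the line y = x; image of (-5, -2) is (-2, -5)

This is a symmetric orthogonal matrix with determinant -1, which characterizes a reflection in ℝ².
The matrix [[0, 1], [1, 0]] represents: reflection across the line y = x.
Applying it to (-5, -2): [0·-5 + 1·-2, 1·-5 + 0·-2] = (-2, -5).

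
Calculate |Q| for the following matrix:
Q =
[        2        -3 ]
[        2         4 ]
det(Q) = 14

For a 2×2 matrix [[a, b], [c, d]], det = a*d - b*c.
det(Q) = (2)*(4) - (-3)*(2) = 8 + 6 = 14.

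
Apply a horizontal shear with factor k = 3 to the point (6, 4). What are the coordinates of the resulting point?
(18, 4)

Shear matrix for horizontal shear with factor k = 3:
[[1, 3], [0, 1]]
Result: (6, 4) → (18, 4)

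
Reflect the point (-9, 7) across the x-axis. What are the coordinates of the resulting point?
(-9, -7)

Reflection across x-axis: (-9, 7) → (-9, -7)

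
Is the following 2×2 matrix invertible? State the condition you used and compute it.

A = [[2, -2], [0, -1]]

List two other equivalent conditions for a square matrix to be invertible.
Yes, invertible; det(A) = -2 ≠ 0. Equivalent conditions: rank(A) = 2; Ax = 0 has only the trivial solution; 0 is not an eigenvalue; the columns of A are linearly independent.

To check invertibility, compute det(A).
The given matrix is triangular, so det(A) equals the product of its diagonal entries = -2 ≠ 0.
Since det(A) ≠ 0, A is invertible.
Equivalent conditions for a square matrix A to be invertible:
- rank(A) = 2 (full rank).
- The homogeneous system Ax = 0 has only the trivial solution x = 0.
- 0 is not an eigenvalue of A.
- The columns (equivalently rows) of A are linearly independent.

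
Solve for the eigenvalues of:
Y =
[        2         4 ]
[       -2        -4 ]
λ = -2, 0

Solve det(Y - λI) = 0. For a 2×2 matrix the characteristic equation is λ² - (trace)λ + det = 0.
trace(Y) = a + d = 2 - 4 = -2.
det(Y) = a*d - b*c = (2)*(-4) - (4)*(-2) = -8 + 8 = 0.
Characteristic equation: λ² - (-2)λ + (0) = 0.
Discriminant = (-2)² - 4*(0) = 4 - 0 = 4.
λ = (-2 ± √4) / 2 = (-2 ± 2) / 2 = -2, 0.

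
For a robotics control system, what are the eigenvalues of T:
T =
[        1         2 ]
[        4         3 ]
λ = -1, 5

Solve det(T - λI) = 0. For a 2×2 matrix the characteristic equation is λ² - (trace)λ + det = 0.
trace(T) = a + d = 1 + 3 = 4.
det(T) = a*d - b*c = (1)*(3) - (2)*(4) = 3 - 8 = -5.
Characteristic equation: λ² - (4)λ + (-5) = 0.
Discriminant = (4)² - 4*(-5) = 16 + 20 = 36.
λ = (4 ± √36) / 2 = (4 ± 6) / 2 = -1, 5.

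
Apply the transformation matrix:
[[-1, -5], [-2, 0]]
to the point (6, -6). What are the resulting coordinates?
(24, -12)

Matrix multiplication:
[[-1, -5], [-2, 0]] × [6, -6]ᵀ
= [-1×6 + -5×-6, -2×6 + 0×-6]ᵀ
= [24.0000, -12.0000]ᵀ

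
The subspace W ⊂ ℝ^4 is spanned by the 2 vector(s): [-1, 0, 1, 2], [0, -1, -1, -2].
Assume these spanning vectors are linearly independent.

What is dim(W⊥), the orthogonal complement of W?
dim(W⊥) = 2

For any subspace W of ℝ^n, dim(W) + dim(W⊥) = n (the whole-space dimension).
Here the given 2 vectors are linearly independent, so dim(W) = 2.
Thus dim(W⊥) = n - dim(W) = 4 - 2 = 2.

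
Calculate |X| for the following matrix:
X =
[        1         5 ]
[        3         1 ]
det(X) = -14

For a 2×2 matrix [[a, b], [c, d]], det = a*d - b*c.
det(X) = (1)*(1) - (5)*(3) = 1 - 15 = -14.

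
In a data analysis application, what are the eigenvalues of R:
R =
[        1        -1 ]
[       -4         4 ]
λ = 0, 5

Solve det(R - λI) = 0. For a 2×2 matrix the characteristic equation is λ² - (trace)λ + det = 0.
trace(R) = a + d = 1 + 4 = 5.
det(R) = a*d - b*c = (1)*(4) - (-1)*(-4) = 4 - 4 = 0.
Characteristic equation: λ² - (5)λ + (0) = 0.
Discriminant = (5)² - 4*(0) = 25 - 0 = 25.
λ = (5 ± √25) / 2 = (5 ± 5) / 2 = 0, 5.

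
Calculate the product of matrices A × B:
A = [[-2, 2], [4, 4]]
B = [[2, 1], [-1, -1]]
[[-6, -4], [4, 0]]

Matrix multiplication:
C[0][0] = -2×2 + 2×-1 = -6
C[0][1] = -2×1 + 2×-1 = -4
C[1][0] = 4×2 + 4×-1 = 4
C[1][1] = 4×1 + 4×-1 = 0
Result: [[-6, -4], [4, 0]]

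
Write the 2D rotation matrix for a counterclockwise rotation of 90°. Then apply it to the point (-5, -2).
R = [[0, -1], [1, 0]]; R·(-5, -2) = (2, -5)

Rotation matrix formula: R(θ) = [[cos θ, -sin θ], [sin θ, cos θ]]
For θ = 90°:
cos(90°) = 0
sin(90°) = 1
R = [[0, -1], [1, 0]]
Apply to (-5, -2): [0·-5 + (-1)·-2, 1·-5 + 0·-2] = (2, -5)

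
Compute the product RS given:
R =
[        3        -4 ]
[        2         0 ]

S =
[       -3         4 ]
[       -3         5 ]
RS =
[        3        -8 ]
[       -6         8 ]

Matrix multiplication: (RS)[i][j] = sum over k of R[i][k] * S[k][j].
  (RS)[0][0] = (3)*(-3) + (-4)*(-3) = 3
  (RS)[0][1] = (3)*(4) + (-4)*(5) = -8
  (RS)[1][0] = (2)*(-3) + (0)*(-3) = -6
  (RS)[1][1] = (2)*(4) + (0)*(5) = 8
RS =
[        3        -8 ]
[       -6         8 ]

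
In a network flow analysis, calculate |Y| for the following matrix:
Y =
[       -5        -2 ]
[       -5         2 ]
det(Y) = -20

For a 2×2 matrix [[a, b], [c, d]], det = a*d - b*c.
det(Y) = (-5)*(2) - (-2)*(-5) = -10 - 10 = -20.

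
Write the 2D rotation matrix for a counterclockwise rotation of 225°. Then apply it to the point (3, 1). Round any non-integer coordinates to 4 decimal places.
R = [[-√2/2, √2/2], [-√2/2, -√2/2]]; R·(3, 1) = (-1.4142, -2.8284)

Rotation matrix formula: R(θ) = [[cos θ, -sin θ], [sin θ, cos θ]]
For θ = 225°:
cos(225°) = -√2/2
sin(225°) = -√2/2
R = [[-√2/2, √2/2], [-√2/2, -√2/2]]
Apply to (3, 1): [-√2/2·3 + (√2/2)·1, -√2/2·3 + -√2/2·1] = (-1.4142, -2.8284)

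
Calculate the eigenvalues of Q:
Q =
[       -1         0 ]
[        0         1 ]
λ = -1, 1

Solve det(Q - λI) = 0. For a 2×2 matrix the characteristic equation is λ² - (trace)λ + det = 0.
trace(Q) = a + d = -1 + 1 = 0.
det(Q) = a*d - b*c = (-1)*(1) - (0)*(0) = -1 - 0 = -1.
Characteristic equation: λ² - (0)λ + (-1) = 0.
Discriminant = (0)² - 4*(-1) = 0 + 4 = 4.
λ = (0 ± √4) / 2 = (0 ± 2) / 2 = -1, 1.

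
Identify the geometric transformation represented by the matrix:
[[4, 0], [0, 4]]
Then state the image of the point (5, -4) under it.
uniform scaling by factor 4; image of (5, -4) is (20, -16)

This is a diagonal matrix with equal entries 4, so it scales both axes by the same factor 4.
The matrix [[4, 0], [0, 4]] represents: uniform scaling by factor 4.
Applying it to (5, -4): [4·5 + 0·-4, 0·5 + 4·-4] = (20, -16).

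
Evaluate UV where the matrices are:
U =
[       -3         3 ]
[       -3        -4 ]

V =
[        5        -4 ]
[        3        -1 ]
UV =
[       -6         9 ]
[      -27        16 ]

Matrix multiplication: (UV)[i][j] = sum over k of U[i][k] * V[k][j].
  (UV)[0][0] = (-3)*(5) + (3)*(3) = -6
  (UV)[0][1] = (-3)*(-4) + (3)*(-1) = 9
  (UV)[1][0] = (-3)*(5) + (-4)*(3) = -27
  (UV)[1][1] = (-3)*(-4) + (-4)*(-1) = 16
UV =
[       -6         9 ]
[      -27        16 ]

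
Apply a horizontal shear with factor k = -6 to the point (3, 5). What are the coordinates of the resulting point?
(-27, 5)

Shear matrix for horizontal shear with factor k = -6:
[[1, -6], [0, 1]]
Result: (3, 5) → (-27, 5)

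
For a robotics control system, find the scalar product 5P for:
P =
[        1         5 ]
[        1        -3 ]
5P =
[        5        25 ]
[        5       -15 ]

Scalar multiplication is elementwise: (5P)[i][j] = 5 * P[i][j].
  (5P)[0][0] = 5 * (1) = 5
  (5P)[0][1] = 5 * (5) = 25
  (5P)[1][0] = 5 * (1) = 5
  (5P)[1][1] = 5 * (-3) = -15
5P =
[        5        25 ]
[        5       -15 ]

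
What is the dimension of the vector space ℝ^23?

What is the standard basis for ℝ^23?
Dimension = 23; standard basis = {e_1, e_2, e_3, …, e_23}

ℝ^23 is the space of 23-tuples of real numbers; its dimension is 23.
The standard basis consists of 23 vectors: e_1, e_2, e_3, …, e_23, where e_i is the vector with 1 in position i and 0 elsewhere.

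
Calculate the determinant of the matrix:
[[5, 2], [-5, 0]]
10

For a 2×2 matrix [[a, b], [c, d]], det = ad - bc
det = (5)(0) - (2)(-5) = 0 - -10 = 10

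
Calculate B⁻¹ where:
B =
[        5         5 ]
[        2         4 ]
det(B) = 10
B⁻¹ =
[      2/5      -1/2 ]
[     -1/5       1/2 ]

For a 2×2 matrix B = [[a, b], [c, d]] with det(B) ≠ 0, B⁻¹ = (1/det(B)) * [[d, -b], [-c, a]].
det(B) = (5)*(4) - (5)*(2) = 20 - 10 = 10.
B⁻¹ = (1/10) * [[4, -5], [-2, 5]].
Dividing each entry by 10 and reducing:
B⁻¹ =
[      2/5      -1/2 ]
[     -1/5       1/2 ]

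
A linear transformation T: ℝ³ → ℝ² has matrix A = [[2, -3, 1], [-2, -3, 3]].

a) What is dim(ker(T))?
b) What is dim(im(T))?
dim(ker) = 1, dim(im) = 2

The two rows are not scalar multiples of one another (no single k satisfies row 2 = k × row 1), so they are linearly independent.
Thus rank(A) = 2.
dim(im(T)) = rank(A) = 2.
By the rank-nullity theorem applied to T: ℝ³ → ℝ², rank(A) + nullity(A) = 3 (the domain dimension), so dim(ker(T)) = 3 - 2 = 1.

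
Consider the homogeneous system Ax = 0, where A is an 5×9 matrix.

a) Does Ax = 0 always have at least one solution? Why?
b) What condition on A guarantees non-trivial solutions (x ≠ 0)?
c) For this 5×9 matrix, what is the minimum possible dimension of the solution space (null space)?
a) Yes, x = 0 is always a solution. b) When A has linearly dependent columns (rank < n). c) Minimum nullity = 4.

a) x = 0 satisfies A·0 = 0, so the zero vector is always a solution.
b) Non-trivial solutions exist iff the columns of A are linearly dependent, equivalently rank(A) < n (the number of columns).
c) By rank-nullity, rank(A) + nullity(A) = n = 9. Since A has only 5 rows, rank(A) ≤ 5, so nullity(A) ≥ 9 - 5 = 4.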